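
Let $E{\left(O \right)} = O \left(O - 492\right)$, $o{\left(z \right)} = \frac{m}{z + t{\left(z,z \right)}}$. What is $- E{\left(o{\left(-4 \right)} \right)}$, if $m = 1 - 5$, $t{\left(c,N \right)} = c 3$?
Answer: $\frac{1967}{16} \approx 122.94$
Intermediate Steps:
$t{\left(c,N \right)} = 3 c$
$m = -4$
$o{\left(z \right)} = - \frac{1}{z}$ ($o{\left(z \right)} = - \frac{4}{z + 3 z} = - \frac{4}{4 z} = - 4 \frac{1}{4 z} = - \frac{1}{z}$)
$E{\left(O \right)} = O \left(-492 + O\right)$
$- E{\left(o{\left(-4 \right)} \right)} = - - \frac{1}{-4} \left(-492 - \frac{1}{-4}\right) = - \left(-1\right) \left(- \frac{1}{4}\right) \left(-492 - - \frac{1}{4}\right) = - \frac{-492 + \frac{1}{4}}{4} = - \frac{-1967}{4 \cdot 4} = \left(-1\right) \left(- \frac{1967}{16}\right) = \frac{1967}{16}$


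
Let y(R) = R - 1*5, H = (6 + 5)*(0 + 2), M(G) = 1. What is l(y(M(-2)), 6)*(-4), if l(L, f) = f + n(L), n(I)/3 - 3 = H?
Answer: -324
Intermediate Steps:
H = 22 (H = 11*2 = 22)
n(I) = 75 (n(I) = 9 + 3*22 = 9 + 66 = 75)
y(R) = -5 + R (y(R) = R - 5 = -5 + R)
l(L, f) = 75 + f (l(L, f) = f + 75 = 75 + f)
l(y(M(-2)), 6)*(-4) = (75 + 6)*(-4) = 81*(-4) = -324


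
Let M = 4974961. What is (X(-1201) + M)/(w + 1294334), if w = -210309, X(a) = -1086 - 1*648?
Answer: 4973227/1084025 ≈ 4.5877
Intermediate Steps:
X(a) = -1734 (X(a) = -1086 - 648 = -1734)
(X(-1201) + M)/(w + 1294334) = (-1734 + 4974961)/(-210309 + 1294334) = 4973227/1084025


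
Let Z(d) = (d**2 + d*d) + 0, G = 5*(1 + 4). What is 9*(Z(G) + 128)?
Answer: 12402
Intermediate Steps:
G = 25 (G = 5*5 = 25)
Z(d) = 2*d**2 (Z(d) = (d**2 + d**2) + 0 = 2*d**2 + 0 = 2*d**2)
9*(Z(G) + 128) = 9*(2*25**2 + 128) = 9*(2*625 + 128) = 9*(1250 + 128) = 9*1378 = 12402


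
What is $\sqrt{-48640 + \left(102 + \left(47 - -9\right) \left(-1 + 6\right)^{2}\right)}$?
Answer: $7 i \sqrt{962} \approx 217.11 i$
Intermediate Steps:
$\sqrt{-48640 + \left(102 + \left(47 - -9\right) \left(-1 + 6\right)^{2}\right)} = \sqrt{-48640 + \left(102 + \left(47 + 9\right) 5^{2}\right)} = \sqrt{-48640 + \left(102 + 56 \cdot 25\right)} = \sqrt{-48640 + \left(102 + 1400\right)} = \sqrt{-48640 + 1502} = \sqrt{-47138} = 7 i \sqrt{962}$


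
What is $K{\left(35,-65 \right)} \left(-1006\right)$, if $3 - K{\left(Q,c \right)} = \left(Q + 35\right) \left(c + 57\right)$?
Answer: $-566378$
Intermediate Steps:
$K{\left(Q,c \right)} = 3 - \left(35 + Q\right) \left(57 + c\right)$ ($K{\left(Q,c \right)} = 3 - \left(Q + 35\right) \left(c + 57\right) = 3 - \left(35 + Q\right) \left(57 + c\right)$)
$K{\left(35,-65 \right)} \left(-1006\right) = \left(-1992 - 1995 - -2275 - 35 \left(-65\right)\right) \left(-1006\right) = \left(-1992 - 1995 + 2275 + 2275\right) \left(-1006\right) = 563 \left(-1006\right) = -566378$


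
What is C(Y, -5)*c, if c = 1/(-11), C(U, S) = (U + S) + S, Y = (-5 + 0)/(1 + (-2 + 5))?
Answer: 45/44 ≈ 1.0227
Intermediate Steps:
Y = -5/4 (Y = -5/(1 + 3) = -5/4 ≈ -1.2500)
C(U, S) = U + 2*S (C(U, S) = (S + U) + S = U + 2*S)
c = -1/11 ≈ -0.090909
C(Y, -5)*c = (-5/4 + 2*(-5))*(-1/11) = (-5/4 - 10)*(-1/11) = -45/4*(-1/11) = 45/44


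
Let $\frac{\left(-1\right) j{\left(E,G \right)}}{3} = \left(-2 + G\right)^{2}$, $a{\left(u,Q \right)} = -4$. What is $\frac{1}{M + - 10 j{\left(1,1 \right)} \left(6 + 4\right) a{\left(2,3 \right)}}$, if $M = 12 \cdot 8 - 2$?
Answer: $- \frac{1}{1106} \approx -0.00090416$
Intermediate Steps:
$M = 94$ ($M = 96 - 2 = 94$)
$j{\left(E,G \right)} = - 3 \left(-2 + G\right)^{2}$
$\frac{1}{M + - 10 j{\left(1,1 \right)} \left(6 + 4\right) a{\left(2,3 \right)}} = \frac{1}{94 + - 10 - 3 \left(-2 + 1\right)^{2} \left(6 + 4\right) \left(-4\right)} = \frac{1}{94 + - 10 - 3 \left(-1\right)^{2} \cdot 10 \left(-4\right)} = \frac{1}{94 + - 10 \left(-3\right) 1 \cdot 10 \left(-4\right)} = \frac{1}{94 + - 10 \left(\left(-3\right) 10\right) \left(-4\right)} = \frac{1}{94 + \left(-10\right) \left(-30\right) \left(-4\right)} = \frac{1}{94 + 300 \left(-4\right)} = \frac{1}{94 - 1200} = \frac{1}{-1106} = - \frac{1}{1106}$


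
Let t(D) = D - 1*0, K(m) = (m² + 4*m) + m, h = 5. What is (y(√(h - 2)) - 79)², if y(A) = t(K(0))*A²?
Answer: 6241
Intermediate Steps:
K(m) = m² + 5*m
t(D) = D (t(D) = D + 0 = D)
y(A) = 0 (y(A) = (0*(5 + 0))*A² = (0*5)*A² = 0*A² = 0)
(y(√(h - 2)) - 79)² = (0 - 79)² = (-79)² = 6241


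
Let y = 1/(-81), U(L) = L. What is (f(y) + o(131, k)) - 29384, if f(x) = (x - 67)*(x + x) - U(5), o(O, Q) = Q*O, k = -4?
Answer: -196248337/6561 ≈ -29911.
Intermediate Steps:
o(O, Q) = O*Q
y = -1/81 ≈ -0.012346
f(x) = -5 + 2*x*(-67 + x) (f(x) = (x - 67)*(x + x) - 1*5 = (-67 + x)*(2*x) - 5 = 2*x*(-67 + x) - 5 = -5 + 2*x*(-67 + x))
(f(y) + o(131, k)) - 29384 = ((-5 - 134*(-1/81) + 2*(-1/81)²) + 131*(-4)) - 29384 = ((-5 + 134/81 + 2*(1/6561)) - 524) - 29384 = ((-5 + 134/81 + 2/6561) - 524) - 29384 = (-21949/6561 - 524) - 29384 = -3459913/6561 - 29384 = -196248337/6561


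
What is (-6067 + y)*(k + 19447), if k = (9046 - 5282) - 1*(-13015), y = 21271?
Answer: 550780104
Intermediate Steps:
k = 16779 (k = 3764 + 13015 = 16779)
(-6067 + y)*(k + 19447) = (-6067 + 21271)*(16779 + 19447) = 15204*36226 = 550780104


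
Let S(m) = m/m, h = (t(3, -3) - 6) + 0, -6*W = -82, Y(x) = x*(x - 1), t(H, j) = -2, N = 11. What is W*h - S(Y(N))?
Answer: -331/3 ≈ -110.33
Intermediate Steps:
Y(x) = x*(-1 + x)
W = 41/3 (W = -1/6*(-82) = 41/3 ≈ 13.667)
h = -8 (h = (-2 - 6) + 0 = -8 + 0 = -8)
S(m) = 1
W*h - S(Y(N)) = (41/3)*(-8) - 1*1 = -328/3 - 1 = -331/3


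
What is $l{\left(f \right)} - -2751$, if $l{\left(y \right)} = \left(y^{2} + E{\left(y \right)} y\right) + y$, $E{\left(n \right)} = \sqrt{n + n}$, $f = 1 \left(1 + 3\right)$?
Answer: $2771 + 8 \sqrt{2} \approx 2782.3$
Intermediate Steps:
$f = 4$ ($f = 1 \cdot 4 = 4$)
$E{\left(n \right)} = \sqrt{2} \sqrt{n}$ ($E{\left(n \right)} = \sqrt{2 n} = \sqrt{2} \sqrt{n}$)
$l{\left(y \right)} = y + y^{2} + \sqrt{2} y^{\frac{3}{2}}$ ($l{\left(y \right)} = \left(y^{2} + \sqrt{2} \sqrt{y} y\right) + y = \left(y^{2} + \sqrt{2} y^{\frac{3}{2}}\right) + y = y + y^{2} + \sqrt{2} y^{\frac{3}{2}}$)
$l{\left(f \right)} - -2751 = 4 \left(1 + 4 + \sqrt{2} \sqrt{4}\right) - -2751 = 4 \left(1 + 4 + \sqrt{2} \cdot 2\right) + 2751 = 4 \left(1 + 4 + 2 \sqrt{2}\right) + 2751 = 4 \left(5 + 2 \sqrt{2}\right) + 2751 = \left(20 + 8 \sqrt{2}\right) + 2751 = 2771 + 8 \sqrt{2}$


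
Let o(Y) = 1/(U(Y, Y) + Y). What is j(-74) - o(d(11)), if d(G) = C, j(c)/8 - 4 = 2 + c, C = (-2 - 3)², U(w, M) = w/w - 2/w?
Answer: -352537/648 ≈ -544.04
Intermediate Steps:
U(w, M) = 1 - 2/w
C = 25 (C = (-5)² = 25)
j(c) = 48 + 8*c (j(c) = 32 + 8*(2 + c) = 32 + (16 + 8*c) = 48 + 8*c)
d(G) = 25
o(Y) = 1/(Y + (-2 + Y)/Y) (o(Y) = 1/((-2 + Y)/Y + Y) = 1/(Y + (-2 + Y)/Y))
j(-74) - o(d(11)) = (48 + 8*(-74)) - 25/(-2 + 25 + 25²) = (48 - 592) - 25/(-2 + 25 + 625) = -544 - 25/648 = -352537/648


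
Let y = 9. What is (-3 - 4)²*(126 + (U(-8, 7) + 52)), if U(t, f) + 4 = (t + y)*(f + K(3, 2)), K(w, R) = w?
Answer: 9016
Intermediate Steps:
U(t, f) = -4 + (3 + f)*(9 + t) (U(t, f) = -4 + (t + 9)*(f + 3) = -4 + (9 + t)*(3 + f) = -4 + (3 + f)*(9 + t))
(-3 - 4)²*(126 + (U(-8, 7) + 52)) = (-3 - 4)²*(126 + ((23 + 3*(-8) + 9*7 + 7*(-8)) + 52)) = (-7)²*(126 + ((23 - 24 + 63 - 56) + 52)) = 49*(126 + (6 + 52)) = 49*(126 + 58) = 49*184 = 9016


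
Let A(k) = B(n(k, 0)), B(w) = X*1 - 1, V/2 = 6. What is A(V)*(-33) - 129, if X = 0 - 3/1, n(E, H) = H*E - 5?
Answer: 3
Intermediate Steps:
V = 12 (V = 2*6 = 12)
n(E, H) = -5 + E*H (n(E, H) = E*H - 5 = -5 + E*H)
X = -3 (X = 0 - 3*1 = 0 - 3 = -3)
B(w) = -4 (B(w) = -3*1 - 1 = -3 - 1 = -4)
A(k) = -4
A(V)*(-33) - 129 = -4*(-33) - 129 = 132 - 129 = 3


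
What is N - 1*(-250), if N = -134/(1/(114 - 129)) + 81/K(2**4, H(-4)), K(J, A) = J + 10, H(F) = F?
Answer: 58841/26 ≈ 2263.1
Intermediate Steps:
K(J, A) = 10 + J
N = 52341/26 (N = -134/(1/(114 - 129)) + 81/(10 + 2**4) = -134/(1/(-15)) + 81/(10 + 16) = -134/(-1/15) + 81/26 = -134*(-15) + 81*(1/26) = 2010 + 81/26 = 52341/26 ≈ 2013.1)
N - 1*(-250) = 52341/26 - 1*(-250) = 52341/26 + 250 = 58841/26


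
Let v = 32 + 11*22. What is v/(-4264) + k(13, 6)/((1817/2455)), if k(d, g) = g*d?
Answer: 408007751/3873844 ≈ 105.32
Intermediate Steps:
k(d, g) = d*g
v = 274 (v = 32 + 242 = 274)
v/(-4264) + k(13, 6)/((1817/2455)) = 274/(-4264) + (13*6)/((1817/2455)) = 274*(-1/4264) + 78/((1817*(1/2455))) = -137/2132 + 78/(1817/2455) = -137/2132 + 78*(2455/1817) = -137/2132 + 191490/1817 = 408007751/3873844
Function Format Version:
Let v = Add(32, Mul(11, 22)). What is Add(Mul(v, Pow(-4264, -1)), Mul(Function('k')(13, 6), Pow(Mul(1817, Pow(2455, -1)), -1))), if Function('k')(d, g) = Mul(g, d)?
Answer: Rational(408007751, 3873844) ≈ 105.32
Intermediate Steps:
Function('k')(d, g) = Mul(d, g)
v = 274 (v = Add(32, 242) = 274)
Add(Mul(v, Pow(-4264, -1)), Mul(Function('k')(13, 6), Pow(Mul(1817, Pow(2455, -1)), -1))) = Add(Mul(274, Pow(-4264, -1)), Mul(Mul(13, 6), Pow(Mul(1817, Pow(2455, -1)), -1))) = Add(Mul(274, Rational(-1, 4264)), Mul(78, Pow(Mul(1817, Rational(1, 2455)), -1))) = Add(Rational(-137, 2132), Mul(78, Pow(Rational(1817, 2455), -1))) = Add(Rational(-137, 2132), Mul(78, Rational(2455, 1817))) = Add(Rational(-137, 2132), Rational(191490, 1817)) = Rational(408007751, 3873844)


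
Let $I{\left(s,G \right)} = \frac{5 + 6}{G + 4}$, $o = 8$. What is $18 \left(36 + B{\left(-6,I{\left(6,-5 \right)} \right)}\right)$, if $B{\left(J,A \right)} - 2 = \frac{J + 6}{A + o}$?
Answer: $684$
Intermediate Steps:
$I{\left(s,G \right)} = \frac{11}{4 + G}$
$B{\left(J,A \right)} = 2 + \frac{6 + J}{8 + A}$ ($B{\left(J,A \right)} = 2 + \frac{J + 6}{A + 8} = 2 + \frac{6 + J}{8 + A}$)
$18 \left(36 + B{\left(-6,I{\left(6,-5 \right)} \right)}\right) = 18 \left(36 + \frac{22 - 6 + 2 \frac{11}{4 - 5}}{8 + \frac{11}{4 - 5}}\right) = 18 \left(36 + \frac{22 - 6 + 2 \frac{11}{-1}}{8 + \frac{11}{-1}}\right) = 18 \left(36 + \frac{22 - 6 + 2 \cdot 11 \left(-1\right)}{8 + 11 \left(-1\right)}\right) = 18 \left(36 + \frac{22 - 6 + 2 \left(-11\right)}{8 - 11}\right) = 18 \left(36 + \frac{22 - 6 - 22}{-3}\right) = 18 \left(36 - -2\right) = 18 \left(36 + 2\right) = 18 \cdot 38 = 684$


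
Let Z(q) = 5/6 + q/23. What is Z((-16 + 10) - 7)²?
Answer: 1369/19044 ≈ 0.071886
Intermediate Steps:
Z(q) = ⅚ + q/23 (Z(q) = 5*(⅙) + q*(1/23) = ⅚ + q/23)
Z((-16 + 10) - 7)² = (⅚ + ((-16 + 10) - 7)/23)² = (⅚ + (-6 - 7)/23)² = (⅚ + (1/23)*(-13))² = (⅚ - 13/23)² = (37/138)² = 1369/19044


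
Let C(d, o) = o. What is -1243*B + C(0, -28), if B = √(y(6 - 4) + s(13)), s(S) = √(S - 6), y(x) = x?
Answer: -28 - 1243*√(2 + √7) ≈ -2707.2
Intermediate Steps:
s(S) = √(-6 + S)
B = √(2 + √7) (B = √((6 - 4) + √(-6 + 13)) = √(2 + √7) ≈ 2.1554)
-1243*B + C(0, -28) = -1243*√(2 + √7) - 28 = -28 - 1243*√(2 + √7)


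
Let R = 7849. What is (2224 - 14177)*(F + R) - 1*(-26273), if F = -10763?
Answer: 34857315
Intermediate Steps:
(2224 - 14177)*(F + R) - 1*(-26273) = (2224 - 14177)*(-10763 + 7849) - 1*(-26273) = -11953*(-2914) + 26273 = 34831042 + 26273 = 34857315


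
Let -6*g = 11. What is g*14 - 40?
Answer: -197/3 ≈ -65.667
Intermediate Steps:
g = -11/6 (g = -1/6*11 = -11/6 ≈ -1.8333)
g*14 - 40 = -11/6*14 - 40 = -77/3 - 40 = -197/3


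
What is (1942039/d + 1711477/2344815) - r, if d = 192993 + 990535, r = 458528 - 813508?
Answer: 985130819817582241/2775154207320 ≈ 3.5498e+5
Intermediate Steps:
r = -354980
d = 1183528
(1942039/d + 1711477/2344815) - r = (1942039/1183528 + 1711477/2344815) - 1*(-354980) = (1942039*(1/1183528) + 1711477*(1/2344815)) + 354980 = (1942039/1183528 + 1711477/2344815) + 354980 = 6579303128641/2775154207320 + 354980 = 985130819817582241/2775154207320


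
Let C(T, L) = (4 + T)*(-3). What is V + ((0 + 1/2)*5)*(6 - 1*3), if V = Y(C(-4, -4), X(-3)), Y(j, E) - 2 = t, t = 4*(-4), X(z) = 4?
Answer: -13/2 ≈ -6.5000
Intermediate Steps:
C(T, L) = -12 - 3*T
t = -16
Y(j, E) = -14 (Y(j, E) = 2 - 16 = -14)
V = -14
V + ((0 + 1/2)*5)*(6 - 1*3) = -14 + ((0 + 1/2)*5)*(6 - 1*3) = -14 + ((0 + ½)*5)*(6 - 3) = -14 + ((½)*5)*3 = -14 + (5/2)*3 = -14 + 15/2 = -13/2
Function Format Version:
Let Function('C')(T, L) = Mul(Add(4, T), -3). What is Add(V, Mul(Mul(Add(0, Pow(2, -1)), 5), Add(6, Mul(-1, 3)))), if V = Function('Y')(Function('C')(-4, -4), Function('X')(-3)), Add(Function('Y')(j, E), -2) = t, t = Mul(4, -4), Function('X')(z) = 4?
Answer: Rational(-13, 2) ≈ -6.5000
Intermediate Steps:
Function('C')(T, L) = Add(-12, Mul(-3, T))
t = -16
Function('Y')(j, E) = -14 (Function('Y')(j, E) = Add(2, -16) = -14)
V = -14
Add(V, Mul(Mul(Add(0, Pow(2, -1)), 5), Add(6, Mul(-1, 3)))) = Add(-14, Mul(Mul(Add(0, Pow(2, -1)), 5), Add(6, Mul(-1, 3)))) = Add(-14, Mul(Mul(Add(0, Rational(1, 2)), 5), Add(6, -3))) = Add(-14, Mul(Mul(Rational(1, 2), 5), 3)) = Add(-14, Mul(Rational(5, 2), 3)) = Add(-14, Rational(15, 2)) = Rational(-13, 2)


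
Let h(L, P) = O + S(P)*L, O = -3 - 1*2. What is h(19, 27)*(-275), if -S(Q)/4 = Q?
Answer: 565675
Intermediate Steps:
S(Q) = -4*Q
O = -5 (O = -3 - 2 = -5)
h(L, P) = -5 - 4*L*P (h(L, P) = -5 + (-4*P)*L = -5 - 4*L*P)
h(19, 27)*(-275) = (-5 - 4*19*27)*(-275) = (-5 - 2052)*(-275) = -2057*(-275) = 565675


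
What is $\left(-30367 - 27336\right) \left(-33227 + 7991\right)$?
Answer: $1456192908$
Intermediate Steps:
$\left(-30367 - 27336\right) \left(-33227 + 7991\right) = \left(-57703\right) \left(-25236\right) = 1456192908$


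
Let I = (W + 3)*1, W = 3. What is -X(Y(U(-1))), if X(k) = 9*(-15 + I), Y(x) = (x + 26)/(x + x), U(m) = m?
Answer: 81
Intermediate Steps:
I = 6 (I = (3 + 3)*1 = 6*1 = 6)
Y(x) = (26 + x)/(2*x) (Y(x) = (26 + x)/((2*x)) = (26 + x)*(1/(2*x)) = (26 + x)/(2*x))
X(k) = -81 (X(k) = 9*(-15 + 6) = 9*(-9) = -81)
-X(Y(U(-1))) = -1*(-81) = 81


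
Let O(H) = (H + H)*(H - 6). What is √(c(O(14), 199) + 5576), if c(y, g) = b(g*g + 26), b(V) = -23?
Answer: 3*√617 ≈ 74.518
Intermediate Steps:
O(H) = 2*H*(-6 + H) (O(H) = (2*H)*(-6 + H) = 2*H*(-6 + H))
c(y, g) = -23
√(c(O(14), 199) + 5576) = √(-23 + 5576) = √5553 = 3*√617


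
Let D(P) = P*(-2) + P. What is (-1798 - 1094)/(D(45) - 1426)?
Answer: 2892/1471 ≈ 1.9660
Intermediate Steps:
D(P) = -P (D(P) = -2*P + P = -P)
(-1798 - 1094)/(D(45) - 1426) = (-1798 - 1094)/(-1*45 - 1426) = -2892/(-45 - 1426) = -2892/(-1471) = -2892*(-1/1471) = 2892/1471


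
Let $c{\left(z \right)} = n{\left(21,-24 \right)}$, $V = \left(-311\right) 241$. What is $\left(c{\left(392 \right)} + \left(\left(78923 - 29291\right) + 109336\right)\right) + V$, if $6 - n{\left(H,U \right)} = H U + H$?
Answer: $84506$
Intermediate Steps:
$n{\left(H,U \right)} = 6 - H - H U$ ($n{\left(H,U \right)} = 6 - \left(H U + H\right) = 6 - \left(H + H U\right) = 6 - H - H U$)
$V = -74951$
$c{\left(z \right)} = 489$ ($c{\left(z \right)} = 6 - 21 - 21 \left(-24\right) = 6 - 21 + 504 = 489$)
$\left(c{\left(392 \right)} + \left(\left(78923 - 29291\right) + 109336\right)\right) + V = \left(489 + \left(\left(78923 - 29291\right) + 109336\right)\right) - 74951 = \left(489 + \left(49632 + 109336\right)\right) - 74951 = \left(489 + 158968\right) - 74951 = 159457 - 74951 = 84506$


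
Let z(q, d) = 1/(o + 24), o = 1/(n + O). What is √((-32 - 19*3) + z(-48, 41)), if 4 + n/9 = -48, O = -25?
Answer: I*√12451725246/11831 ≈ 9.4318*I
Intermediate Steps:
n = -468 (n = -36 + 9*(-48) = -36 - 432 = -468)
o = -1/493 (o = 1/(-468 - 25) = 1/(-493) = -1/493 ≈ -0.0020284)
z(q, d) = 493/11831 (z(q, d) = 1/(-1/493 + 24) = 1/(11831/493) = 493/11831)
√((-32 - 19*3) + z(-48, 41)) = √((-32 - 19*3) + 493/11831) = √((-32 - 57) + 493/11831) = √(-89 + 493/11831) = √(-1052466/11831) = I*√12451725246/11831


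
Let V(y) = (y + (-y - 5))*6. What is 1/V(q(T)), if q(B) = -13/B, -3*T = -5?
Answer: -1/30 ≈ -0.033333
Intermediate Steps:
T = 5/3 (T = -⅓*(-5) = 5/3 ≈ 1.6667)
V(y) = -30 (V(y) = (y + (-5 - y))*6 = -5*6 = -30)
1/V(q(T)) = 1/(-30) = -1/30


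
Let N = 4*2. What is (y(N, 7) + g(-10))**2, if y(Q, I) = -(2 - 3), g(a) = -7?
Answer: 36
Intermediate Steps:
N = 8
y(Q, I) = 1 (y(Q, I) = -1*(-1) = 1)
(y(N, 7) + g(-10))**2 = (1 - 7)**2 = (-6)**2 = 36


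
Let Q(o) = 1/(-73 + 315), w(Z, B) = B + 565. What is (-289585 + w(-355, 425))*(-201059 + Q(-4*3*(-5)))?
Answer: 14041958260815/242 ≈ 5.8025e+10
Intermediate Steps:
w(Z, B) = 565 + B
Q(o) = 1/242
(-289585 + w(-355, 425))*(-201059 + Q(-4*3*(-5))) = (-289585 + (565 + 425))*(-201059 + 1/242) = (-289585 + 990)*(-48656277/242) = -288595*(-48656277/242) = 14041958260815/242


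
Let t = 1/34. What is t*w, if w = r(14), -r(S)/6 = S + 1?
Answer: -45/17 ≈ -2.6471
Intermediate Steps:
r(S) = -6 - 6*S (r(S) = -6*(S + 1) = -6*(1 + S) = -6 - 6*S)
w = -90 (w = -6 - 6*14 = -6 - 84 = -90)
t = 1/34 ≈ 0.029412
t*w = (1/34)*(-90) = -45/17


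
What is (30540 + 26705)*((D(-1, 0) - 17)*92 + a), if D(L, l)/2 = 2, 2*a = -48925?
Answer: -2937641665/2 ≈ -1.4688e+9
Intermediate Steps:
a = -48925/2 (a = (½)*(-48925) = -48925/2 ≈ -24463.)
D(L, l) = 4 (D(L, l) = 2*2 = 4)
(30540 + 26705)*((D(-1, 0) - 17)*92 + a) = (30540 + 26705)*((4 - 17)*92 - 48925/2) = 57245*(-13*92 - 48925/2) = 57245*(-1196 - 48925/2) = 57245*(-51317/2) = -2937641665/2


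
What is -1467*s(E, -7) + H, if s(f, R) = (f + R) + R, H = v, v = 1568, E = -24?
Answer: 57314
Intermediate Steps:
H = 1568
s(f, R) = f + 2*R (s(f, R) = (R + f) + R = f + 2*R)
-1467*s(E, -7) + H = -1467*(-24 + 2*(-7)) + 1568 = -1467*(-24 - 14) + 1568 = -1467*(-38) + 1568 = 55746 + 1568 = 57314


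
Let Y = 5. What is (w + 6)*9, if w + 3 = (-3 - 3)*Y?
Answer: -243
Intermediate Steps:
w = -33 (w = -3 + (-3 - 3)*5 = -3 - 6*5 = -3 - 30 = -33)
(w + 6)*9 = (-33 + 6)*9 = -27*9 = -243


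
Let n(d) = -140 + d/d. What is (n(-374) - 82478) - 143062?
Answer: -225679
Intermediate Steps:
n(d) = -139 (n(d) = -140 + 1 = -139)
(n(-374) - 82478) - 143062 = (-139 - 82478) - 143062 = -82617 - 143062 = -225679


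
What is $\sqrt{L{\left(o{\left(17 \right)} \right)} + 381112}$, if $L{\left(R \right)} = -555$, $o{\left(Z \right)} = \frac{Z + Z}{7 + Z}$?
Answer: $\sqrt{380557} \approx 616.89$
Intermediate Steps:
$o{\left(Z \right)} = \frac{2 Z}{7 + Z}$
$\sqrt{L{\left(o{\left(17 \right)} \right)} + 381112} = \sqrt{-555 + 381112} = \sqrt{380557}$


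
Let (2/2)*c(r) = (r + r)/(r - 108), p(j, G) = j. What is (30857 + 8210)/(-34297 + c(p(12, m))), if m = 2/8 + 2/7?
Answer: -156268/137189 ≈ -1.1391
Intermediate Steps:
m = 15/28 (m = 2*(⅛) + 2*(⅐) = ¼ + 2/7 = 15/28 ≈ 0.53571)
c(r) = 2*r/(-108 + r) (c(r) = (r + r)/(r - 108) = (2*r)/(-108 + r) = 2*r/(-108 + r))
(30857 + 8210)/(-34297 + c(p(12, m))) = (30857 + 8210)/(-34297 + 2*12/(-108 + 12)) = 39067/(-34297 + 2*12/(-96)) = 39067/(-34297 + 2*12*(-1/96)) = 39067/(-34297 - ¼) = 39067/(-137189/4) = 39067*(-4/137189) = -156268/137189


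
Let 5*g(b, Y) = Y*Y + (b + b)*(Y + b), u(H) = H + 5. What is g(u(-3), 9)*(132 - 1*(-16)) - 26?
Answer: 3674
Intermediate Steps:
u(H) = 5 + H
g(b, Y) = Y²/5 + 2*b*(Y + b)/5 (g(b, Y) = (Y*Y + (b + b)*(Y + b))/5 = (Y² + (2*b)*(Y + b))/5 = (Y² + 2*b*(Y + b))/5 = Y²/5 + 2*b*(Y + b)/5)
g(u(-3), 9)*(132 - 1*(-16)) - 26 = ((⅕)*9² + 2*(5 - 3)²/5 + (⅖)*9*(5 - 3))*(132 - 1*(-16)) - 26 = ((⅕)*81 + (⅖)*2² + (⅖)*9*2)*(132 + 16) - 26 = (81/5 + (⅖)*4 + 36/5)*148 - 26 = (81/5 + 8/5 + 36/5)*148 - 26 = 25*148 - 26 = 3700 - 26 = 3674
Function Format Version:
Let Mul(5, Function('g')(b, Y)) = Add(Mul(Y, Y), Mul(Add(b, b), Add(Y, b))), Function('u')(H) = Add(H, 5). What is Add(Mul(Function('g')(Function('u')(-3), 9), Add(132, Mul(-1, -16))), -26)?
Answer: 3674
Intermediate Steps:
Function('u')(H) = Add(5, H)
Function('g')(b, Y) = Add(Mul(Rational(1, 5), Pow(Y, 2)), Mul(Rational(2, 5), b, Add(Y, b))) (Function('g')(b, Y) = Mul(Rational(1, 5), Add(Mul(Y, Y), Mul(Add(b, b), Add(Y, b)))) = Mul(Rational(1, 5), Add(Pow(Y, 2), Mul(Mul(2, b), Add(Y, b)))) = Mul(Rational(1, 5), Add(Pow(Y, 2), Mul(2, b, Add(Y, b)))) = Add(Mul(Rational(1, 5), Pow(Y, 2)), Mul(Rational(2, 5), b, Add(Y, b))))
Add(Mul(Function('g')(Function('u')(-3), 9), Add(132, Mul(-1, -16))), -26) = Add(Mul(Add(Mul(Rational(1, 5), Pow(9, 2)), Mul(Rational(2, 5), Pow(Add(5, -3), 2)), Mul(Rational(2, 5), 9, Add(5, -3))), Add(132, Mul(-1, -16))), -26) = Add(Mul(Add(Mul(Rational(1, 5), 81), Mul(Rational(2, 5), Pow(2, 2)), Mul(Rational(2, 5), 9, 2)), Add(132, 16)), -26) = Add(Mul(Add(Rational(81, 5), Mul(Rational(2, 5), 4), Rational(36, 5)), 148), -26) = Add(Mul(Add(Rational(81, 5), Rational(8, 5), Rational(36, 5)), 148), -26) = Add(Mul(25, 148), -26) = Add(3700, -26) = 3674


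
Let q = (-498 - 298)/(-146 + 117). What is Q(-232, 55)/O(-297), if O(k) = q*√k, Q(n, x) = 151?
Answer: -4379*I*√33/78804 ≈ -0.31922*I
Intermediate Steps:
q = 796/29 (q = -796/(-29) = -796*(-1/29) = 796/29 ≈ 27.448)
O(k) = 796*√k/29
Q(-232, 55)/O(-297) = 151/((796*√(-297)/29)) = 151/((796*(3*I*√33)/29)) = 151/((2388*I*√33/29)) = 151*(-29*I*√33/78804) = -4379*I*√33/78804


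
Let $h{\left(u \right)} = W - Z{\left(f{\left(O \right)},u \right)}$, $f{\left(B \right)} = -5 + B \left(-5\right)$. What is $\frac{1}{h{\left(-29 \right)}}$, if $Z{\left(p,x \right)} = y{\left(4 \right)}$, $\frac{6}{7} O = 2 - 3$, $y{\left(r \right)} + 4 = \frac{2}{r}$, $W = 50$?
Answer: $\frac{2}{107} \approx 0.018692$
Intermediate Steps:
$y{\left(r \right)} = -4 + \frac{2}{r}$
$O = - \frac{7}{6}$ ($O = \frac{7 \left(2 - 3\right)}{6} = \frac{7}{6} \left(-1\right) = - \frac{7}{6} \approx -1.1667$)
$f{\left(B \right)} = -5 - 5 B$
$Z{\left(p,x \right)} = - \frac{7}{2}$ ($Z{\left(p,x \right)} = -4 + \frac{2}{4} = -4 + 2 \cdot \frac{1}{4} = -4 + \frac{1}{2} = - \frac{7}{2}$)
$h{\left(u \right)} = \frac{107}{2}$ ($h{\left(u \right)} = 50 - - \frac{7}{2} = 50 + \frac{7}{2} = \frac{107}{2}$)
$\frac{1}{h{\left(-29 \right)}} = \frac{1}{\frac{107}{2}} = \frac{2}{107}$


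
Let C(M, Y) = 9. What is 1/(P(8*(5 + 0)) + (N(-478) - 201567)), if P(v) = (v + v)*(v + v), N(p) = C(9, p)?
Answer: -1/195158 ≈ -5.1240e-6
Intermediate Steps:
N(p) = 9
P(v) = 4*v**2 (P(v) = (2*v)*(2*v) = 4*v**2)
1/(P(8*(5 + 0)) + (N(-478) - 201567)) = 1/(4*(8*(5 + 0))**2 + (9 - 201567)) = 1/(4*(8*5)**2 - 201558) = 1/(4*40**2 - 201558) = 1/(4*1600 - 201558) = 1/(6400 - 201558) = 1/(-195158) = -1/195158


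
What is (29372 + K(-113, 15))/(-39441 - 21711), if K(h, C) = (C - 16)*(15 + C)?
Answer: -14671/30576 ≈ -0.47982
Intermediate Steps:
K(h, C) = (-16 + C)*(15 + C)
(29372 + K(-113, 15))/(-39441 - 21711) = (29372 + (-240 + 15² - 1*15))/(-39441 - 21711) = (29372 + (-240 + 225 - 15))/(-61152) = (29372 - 30)*(-1/61152) = 29342*(-1/61152) = -14671/30576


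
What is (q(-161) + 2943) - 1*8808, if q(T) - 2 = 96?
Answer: -5767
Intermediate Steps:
q(T) = 98 (q(T) = 2 + 96 = 98)
(q(-161) + 2943) - 1*8808 = (98 + 2943) - 1*8808 = 3041 - 8808 = -5767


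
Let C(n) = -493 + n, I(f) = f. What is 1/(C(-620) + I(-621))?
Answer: -1/1734 ≈ -0.00057670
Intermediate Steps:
1/(C(-620) + I(-621)) = 1/((-493 - 620) - 621) = 1/(-1113 - 621) = 1/(-1734) = -1/1734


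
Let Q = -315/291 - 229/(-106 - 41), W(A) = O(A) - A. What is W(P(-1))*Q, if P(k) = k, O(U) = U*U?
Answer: 13556/14259 ≈ 0.95070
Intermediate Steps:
O(U) = U²
W(A) = A² - A
Q = 6778/14259 (Q = -315*1/291 - 229/(-147) = -105/97 - 229*(-1/147) = -105/97 + 229/147 = 6778/14259 ≈ 0.47535)
W(P(-1))*Q = -(-1 - 1)*(6778/14259) = -1*(-2)*(6778/14259) = 2*(6778/14259) = 13556/14259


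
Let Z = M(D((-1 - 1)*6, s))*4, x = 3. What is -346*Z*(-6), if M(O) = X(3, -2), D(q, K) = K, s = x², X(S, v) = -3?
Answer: -24912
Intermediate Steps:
s = 9 (s = 3² = 9)
M(O) = -3
Z = -12 (Z = -3*4 = -12)
-346*Z*(-6) = -(-4152)*(-6) = -346*72 = -24912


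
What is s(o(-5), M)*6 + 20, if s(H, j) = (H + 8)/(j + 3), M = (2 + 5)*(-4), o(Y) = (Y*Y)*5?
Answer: -298/25 ≈ -11.920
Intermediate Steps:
o(Y) = 5*Y² (o(Y) = Y²*5 = 5*Y²)
M = -28 (M = 7*(-4) = -28)
s(H, j) = (8 + H)/(3 + j)
s(o(-5), M)*6 + 20 = ((8 + 5*(-5)²)/(3 - 28))*6 + 20 = ((8 + 5*25)/(-25))*6 + 20 = -(8 + 125)/25*6 + 20 = -1/25*133*6 + 20 = -133/25*6 + 20 = -798/25 + 20 = -298/25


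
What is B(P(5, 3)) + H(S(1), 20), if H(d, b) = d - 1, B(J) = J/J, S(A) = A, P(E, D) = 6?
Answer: 1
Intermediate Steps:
B(J) = 1
H(d, b) = -1 + d
B(P(5, 3)) + H(S(1), 20) = 1 + (-1 + 1) = 1 + 0 = 1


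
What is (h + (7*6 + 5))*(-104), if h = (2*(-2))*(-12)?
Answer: -9880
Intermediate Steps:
h = 48 (h = -4*(-12) = 48)
(h + (7*6 + 5))*(-104) = (48 + (7*6 + 5))*(-104) = (48 + (42 + 5))*(-104) = (48 + 47)*(-104) = 95*(-104) = -9880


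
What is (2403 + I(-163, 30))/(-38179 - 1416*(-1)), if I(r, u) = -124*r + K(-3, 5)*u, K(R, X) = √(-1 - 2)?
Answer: -22615/36763 - 30*I*√3/36763 ≈ -0.61516 - 0.0014134*I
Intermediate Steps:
K(R, X) = I*√3 (K(R, X) = √(-3) = I*√3)
I(r, u) = -124*r + I*u*√3 (I(r, u) = -124*r + (I*√3)*u = -124*r + I*u*√3)
(2403 + I(-163, 30))/(-38179 - 1416*(-1)) = (2403 + (-124*(-163) + I*30*√3))/(-38179 - 1416*(-1)) = (2403 + (20212 + 30*I*√3))/(-38179 + 1416) = (22615 + 30*I*√3)/(-36763) = (22615 + 30*I*√3)*(-1/36763) = -22615/36763 - 30*I*√3/36763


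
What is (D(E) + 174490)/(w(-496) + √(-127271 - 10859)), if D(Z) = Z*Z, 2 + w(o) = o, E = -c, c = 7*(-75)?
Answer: -112078635/193067 - 450115*I*√138130/386134 ≈ -580.52 - 433.24*I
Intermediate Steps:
c = -525
E = 525 (E = -1*(-525) = 525)
w(o) = -2 + o
D(Z) = Z²
(D(E) + 174490)/(w(-496) + √(-127271 - 10859)) = (525² + 174490)/((-2 - 496) + √(-127271 - 10859)) = (275625 + 174490)/(-498 + √(-138130)) = 450115/(-498 + I*√138130)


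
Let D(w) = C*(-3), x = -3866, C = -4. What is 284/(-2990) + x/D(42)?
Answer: -2890687/8970 ≈ -322.26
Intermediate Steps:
D(w) = 12 (D(w) = -4*(-3) = 12)
284/(-2990) + x/D(42) = 284/(-2990) - 3866/12 = 284*(-1/2990) - 3866*1/12 = -142/1495 - 1933/6 = -2890687/8970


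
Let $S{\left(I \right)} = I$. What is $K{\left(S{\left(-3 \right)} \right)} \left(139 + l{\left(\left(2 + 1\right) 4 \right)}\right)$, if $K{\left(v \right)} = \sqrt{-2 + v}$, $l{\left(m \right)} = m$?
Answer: $151 i \sqrt{5} \approx 337.65 i$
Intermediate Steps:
$K{\left(S{\left(-3 \right)} \right)} \left(139 + l{\left(\left(2 + 1\right) 4 \right)}\right) = \sqrt{-2 - 3} \left(139 + \left(2 + 1\right) 4\right) = \sqrt{-5} \left(139 + 3 \cdot 4\right) = i \sqrt{5} \left(139 + 12\right) = i \sqrt{5} \cdot 151 = 151 i \sqrt{5}$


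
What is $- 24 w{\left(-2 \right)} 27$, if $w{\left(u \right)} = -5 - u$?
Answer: $1944$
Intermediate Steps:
$- 24 w{\left(-2 \right)} 27 = - 24 \left(-5 - -2\right) 27 = - 24 \left(-5 + 2\right) 27 = \left(-24\right) \left(-3\right) 27 = 72 \cdot 27 = 1944$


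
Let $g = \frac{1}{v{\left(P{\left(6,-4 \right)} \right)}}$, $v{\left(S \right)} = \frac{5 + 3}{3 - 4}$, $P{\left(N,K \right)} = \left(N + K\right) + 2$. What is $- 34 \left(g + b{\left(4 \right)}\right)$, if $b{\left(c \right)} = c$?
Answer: $- \frac{527}{4} \approx -131.75$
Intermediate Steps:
$P{\left(N,K \right)} = 2 + K + N$ ($P{\left(N,K \right)} = \left(K + N\right) + 2 = 2 + K + N$)
$v{\left(S \right)} = -8$ ($v{\left(S \right)} = \frac{8}{-1} = 8 \left(-1\right) = -8$)
$g = - \frac{1}{8}$ ($g = \frac{1}{-8} = - \frac{1}{8} \approx -0.125$)
$- 34 \left(g + b{\left(4 \right)}\right) = - 34 \left(- \frac{1}{8} + 4\right) = \left(-34\right) \frac{31}{8} = - \frac{527}{4}$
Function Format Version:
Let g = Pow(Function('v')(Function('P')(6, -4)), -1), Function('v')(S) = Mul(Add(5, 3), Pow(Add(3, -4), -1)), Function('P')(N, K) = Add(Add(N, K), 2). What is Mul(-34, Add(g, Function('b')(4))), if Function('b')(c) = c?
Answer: Rational(-527, 4) ≈ -131.75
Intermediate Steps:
Function('P')(N, K) = Add(2, K, N) (Function('P')(N, K) = Add(Add(K, N), 2) = Add(2, K, N))
Function('v')(S) = -8 (Function('v')(S) = Mul(8, Pow(-1, -1)) = Mul(8, -1) = -8)
g = Rational(-1, 8) (g = Pow(-8, -1) = Rational(-1, 8) ≈ -0.12500)
Mul(-34, Add(g, Function('b')(4))) = Mul(-34, Add(Rational(-1, 8), 4)) = Mul(-34, Rational(31, 8)) = Rational(-527, 4)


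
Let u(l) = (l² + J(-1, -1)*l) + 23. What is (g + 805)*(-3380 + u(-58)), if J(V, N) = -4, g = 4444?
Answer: 1254511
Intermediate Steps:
u(l) = 23 + l² - 4*l (u(l) = (l² - 4*l) + 23 = 23 + l² - 4*l)
(g + 805)*(-3380 + u(-58)) = (4444 + 805)*(-3380 + (23 + (-58)² - 4*(-58))) = 5249*(-3380 + (23 + 3364 + 232)) = 5249*(-3380 + 3619) = 5249*239 = 1254511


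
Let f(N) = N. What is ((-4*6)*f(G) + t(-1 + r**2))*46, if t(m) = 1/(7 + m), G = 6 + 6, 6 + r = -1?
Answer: -728594/55 ≈ -13247.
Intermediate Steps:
r = -7 (r = -6 - 1 = -7)
G = 12
((-4*6)*f(G) + t(-1 + r**2))*46 = (-4*6*12 + 1/(7 + (-1 + (-7)**2)))*46 = (-24*12 + 1/(7 + (-1 + 49)))*46 = (-288 + 1/(7 + 48))*46 = (-288 + 1/55)*46 = -15839/55*46 = -728594/55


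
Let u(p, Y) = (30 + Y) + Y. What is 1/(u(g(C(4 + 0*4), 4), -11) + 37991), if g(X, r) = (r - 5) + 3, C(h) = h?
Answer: 1/37999 ≈ 2.6316e-5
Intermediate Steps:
g(X, r) = -2 + r (g(X, r) = (-5 + r) + 3 = -2 + r)
u(p, Y) = 30 + 2*Y
1/(u(g(C(4 + 0*4), 4), -11) + 37991) = 1/((30 + 2*(-11)) + 37991) = 1/((30 - 22) + 37991) = 1/(8 + 37991) = 1/37999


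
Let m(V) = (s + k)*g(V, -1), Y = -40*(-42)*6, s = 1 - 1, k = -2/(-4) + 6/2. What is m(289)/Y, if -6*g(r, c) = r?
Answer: -289/17280 ≈ -0.016725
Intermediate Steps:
g(r, c) = -r/6
k = 7/2 (k = -2*(-¼) + 6*(½) = ½ + 3 = 7/2 ≈ 3.5000)
s = 0
Y = 10080 (Y = 1680*6 = 10080)
m(V) = -7*V/12 (m(V) = (0 + 7/2)*(-V/6) = 7*(-V/6)/2 = -7*V/12)
m(289)/Y = -7/12*289/10080 = -2023/12*1/10080 = -289/17280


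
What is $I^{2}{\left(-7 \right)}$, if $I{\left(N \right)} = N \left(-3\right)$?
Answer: $441$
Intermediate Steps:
$I{\left(N \right)} = - 3 N$
$I^{2}{\left(-7 \right)} = \left(\left(-3\right) \left(-7\right)\right)^{2} = 21^{2} = 441$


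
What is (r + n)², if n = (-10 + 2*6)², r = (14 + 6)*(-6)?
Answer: 13456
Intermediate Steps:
r = -120 (r = 20*(-6) = -120)
n = 4 (n = (-10 + 12)² = 2² = 4)
(r + n)² = (-120 + 4)² = (-116)² = 13456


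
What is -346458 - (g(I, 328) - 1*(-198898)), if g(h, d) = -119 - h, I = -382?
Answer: -545619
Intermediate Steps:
-346458 - (g(I, 328) - 1*(-198898)) = -346458 - ((-119 - 1*(-382)) - 1*(-198898)) = -346458 - ((-119 + 382) + 198898) = -346458 - (263 + 198898) = -346458 - 1*199161 = -346458 - 199161 = -545619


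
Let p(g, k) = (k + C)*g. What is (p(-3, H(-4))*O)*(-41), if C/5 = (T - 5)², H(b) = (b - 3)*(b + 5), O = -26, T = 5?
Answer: 22386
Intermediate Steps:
H(b) = (-3 + b)*(5 + b)
C = 0 (C = 5*(5 - 5)² = 5*0² = 5*0 = 0)
p(g, k) = g*k (p(g, k) = (k + 0)*g = k*g = g*k)
(p(-3, H(-4))*O)*(-41) = (-3*(-15 + (-4)² + 2*(-4))*(-26))*(-41) = (-3*(-15 + 16 - 8)*(-26))*(-41) = (-3*(-7)*(-26))*(-41) = (21*(-26))*(-41) = -546*(-41) = 22386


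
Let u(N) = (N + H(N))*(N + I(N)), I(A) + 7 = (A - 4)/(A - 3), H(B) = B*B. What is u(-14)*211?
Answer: -13018278/17 ≈ -7.6578e+5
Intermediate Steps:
H(B) = B**2
I(A) = -7 + (-4 + A)/(-3 + A) (I(A) = -7 + (A - 4)/(A - 3) = -7 + (-4 + A)/(-3 + A))
u(N) = (N + N**2)*(N + (17 - 6*N)/(-3 + N))
u(-14)*211 = -14*(17 + (-14)**3 - 8*(-14)**2 + 8*(-14))/(-3 - 14)*211 = -14*(17 - 2744 - 8*196 - 112)/(-17)*211 = -14*(-1/17)*(17 - 2744 - 1568 - 112)*211 = -14*(-1/17)*(-4407)*211 = -61698/17*211 = -13018278/17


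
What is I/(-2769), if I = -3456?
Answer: 1152/923 ≈ 1.2481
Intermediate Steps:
I/(-2769) = -3456/(-2769) = -3456*(-1/2769) = 1152/923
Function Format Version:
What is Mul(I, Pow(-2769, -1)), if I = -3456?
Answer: Rational(1152, 923) ≈ 1.2481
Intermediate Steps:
Mul(I, Pow(-2769, -1)) = Mul(-3456, Pow(-2769, -1)) = Mul(-3456, Rational(-1, 2769)) = Rational(1152, 923)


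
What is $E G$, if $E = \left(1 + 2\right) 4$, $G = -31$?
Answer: $-372$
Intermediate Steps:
$E = 12$ ($E = 3 \cdot 4 = 12$)
$E G = 12 \left(-31\right) = -372$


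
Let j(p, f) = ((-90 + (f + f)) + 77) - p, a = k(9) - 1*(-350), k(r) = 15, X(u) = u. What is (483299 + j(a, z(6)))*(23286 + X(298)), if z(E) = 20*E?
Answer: 11394869024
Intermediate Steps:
a = 365 (a = 15 - 1*(-350) = 15 + 350 = 365)
j(p, f) = -13 - p + 2*f (j(p, f) = ((-90 + 2*f) + 77) - p = (-13 + 2*f) - p = -13 - p + 2*f)
(483299 + j(a, z(6)))*(23286 + X(298)) = (483299 + (-13 - 1*365 + 2*(20*6)))*(23286 + 298) = (483299 + (-13 - 365 + 2*120))*23584 = (483299 + (-13 - 365 + 240))*23584 = (483299 - 138)*23584 = 483161*23584 = 11394869024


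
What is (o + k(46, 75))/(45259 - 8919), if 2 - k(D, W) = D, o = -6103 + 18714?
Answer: 12567/36340 ≈ 0.34582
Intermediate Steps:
o = 12611
k(D, W) = 2 - D
(o + k(46, 75))/(45259 - 8919) = (12611 + (2 - 1*46))/(45259 - 8919) = (12611 + (2 - 46))/36340 = (12611 - 44)*(1/36340) = 12567*(1/36340) = 12567/36340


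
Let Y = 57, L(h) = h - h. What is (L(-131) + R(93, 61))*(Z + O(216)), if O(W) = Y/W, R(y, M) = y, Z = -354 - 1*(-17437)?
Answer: 38129845/24 ≈ 1.5887e+6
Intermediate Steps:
Z = 17083 (Z = -354 + 17437 = 17083)
L(h) = 0
O(W) = 57/W
(L(-131) + R(93, 61))*(Z + O(216)) = (0 + 93)*(17083 + 57/216) = 93*(17083 + 57*(1/216)) = 93*(17083 + 19/72) = 93*(1229995/72) = 38129845/24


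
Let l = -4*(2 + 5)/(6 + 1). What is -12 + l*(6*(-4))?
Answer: 84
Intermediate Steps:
l = -4 (l = -28/7 = -4*1 = -4)
-12 + l*(6*(-4)) = -12 - 24*(-4) = -12 - 4*(-24) = -12 + 96 = 84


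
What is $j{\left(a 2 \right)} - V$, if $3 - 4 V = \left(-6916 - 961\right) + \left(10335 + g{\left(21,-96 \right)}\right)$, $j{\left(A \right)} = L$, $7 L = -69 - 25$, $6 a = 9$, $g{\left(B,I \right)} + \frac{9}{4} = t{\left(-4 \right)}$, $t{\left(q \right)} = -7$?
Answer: $\frac{66977}{112} \approx 598.01$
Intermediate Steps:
$g{\left(B,I \right)} = - \frac{37}{4}$ ($g{\left(B,I \right)} = - \frac{9}{4} - 7 = - \frac{37}{4}$)
$a = \frac{3}{2}$ ($a = \frac{1}{6} \cdot 9 = \frac{3}{2} \approx 1.5$)
$L = - \frac{94}{7}$ ($L = \frac{-69 - 25}{7} = \frac{1}{7} \left(-94\right) = - \frac{94}{7} \approx -13.429$)
$j{\left(A \right)} = - \frac{94}{7}$
$V = - \frac{9783}{16}$ ($V = \frac{3}{4} - \frac{\left(-6916 - 961\right) + \left(10335 - \frac{37}{4}\right)}{4} = \frac{3}{4} - \frac{\left(-6916 - 961\right) + \frac{41303}{4}}{4} = \frac{3}{4} - \frac{-7877 + \frac{41303}{4}}{4} = \frac{3}{4} - \frac{9795}{16} = - \frac{9783}{16} \approx -611.44$)
$j{\left(a 2 \right)} - V = - \frac{94}{7} - - \frac{9783}{16} = - \frac{94}{7} + \frac{9783}{16} = \frac{66977}{112}$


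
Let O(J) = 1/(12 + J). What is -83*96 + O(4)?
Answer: -127487/16 ≈ -7967.9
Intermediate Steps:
-83*96 + O(4) = -83*96 + 1/(12 + 4) = -7968 + 1/16 = -127487/16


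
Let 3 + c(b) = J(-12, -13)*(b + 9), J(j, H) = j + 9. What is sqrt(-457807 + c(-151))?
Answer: 2*I*sqrt(114346) ≈ 676.3*I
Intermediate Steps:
J(j, H) = 9 + j
c(b) = -30 - 3*b (c(b) = -3 + (9 - 12)*(b + 9) = -3 - 3*(9 + b) = -3 + (-27 - 3*b) = -30 - 3*b)
sqrt(-457807 + c(-151)) = sqrt(-457807 + (-30 - 3*(-151))) = sqrt(-457807 + (-30 + 453)) = sqrt(-457807 + 423) = sqrt(-457384) = 2*I*sqrt(114346)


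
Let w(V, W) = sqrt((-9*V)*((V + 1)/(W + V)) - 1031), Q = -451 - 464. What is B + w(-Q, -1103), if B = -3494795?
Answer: -3494795 + sqrt(86355826)/47 ≈ -3.4946e+6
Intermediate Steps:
Q = -915
w(V, W) = sqrt(-1031 - 9*V*(1 + V)/(V + W)) (w(V, W) = sqrt((-9*V)*((1 + V)/(V + W)) - 1031) = sqrt(-9*V*(1 + V)/(V + W) - 1031) = sqrt(-1031 - 9*V*(1 + V)/(V + W)))
B + w(-Q, -1103) = -3494795 + sqrt((-(-1040)*(-915) - 1031*(-1103) - 9*(-1*(-915))**2)/(-1*(-915) - 1103)) = -3494795 + sqrt((-1040*915 + 1137193 - 9*915**2)/(915 - 1103)) = -3494795 + sqrt((-951600 + 1137193 - 9*837225)/(-188)) = -3494795 + sqrt(-(-951600 + 1137193 - 7535025)/188) = -3494795 + sqrt(-1/188*(-7349432)) = -3494795 + sqrt(1837358/47) = -3494795 + sqrt(86355826)/47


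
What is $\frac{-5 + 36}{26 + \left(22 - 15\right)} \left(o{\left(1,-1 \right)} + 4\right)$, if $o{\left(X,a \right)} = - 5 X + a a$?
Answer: $0$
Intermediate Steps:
$o{\left(X,a \right)} = a^{2} - 5 X$ ($o{\left(X,a \right)} = - 5 X + a^{2} = a^{2} - 5 X$)
$\frac{-5 + 36}{26 + \left(22 - 15\right)} \left(o{\left(1,-1 \right)} + 4\right) = \frac{-5 + 36}{26 + \left(22 - 15\right)} \left(\left(\left(-1\right)^{2} - 5\right) + 4\right) = \frac{31}{26 + \left(22 - 15\right)} \left(\left(1 - 5\right) + 4\right) = \frac{31}{26 + 7} \left(-4 + 4\right) = \frac{31}{33} \cdot 0 = 0$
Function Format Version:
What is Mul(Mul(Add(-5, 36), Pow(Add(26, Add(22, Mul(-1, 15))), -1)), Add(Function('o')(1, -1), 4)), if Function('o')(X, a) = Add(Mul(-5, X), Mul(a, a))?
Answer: 0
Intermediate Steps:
Function('o')(X, a) = Add(Pow(a, 2), Mul(-5, X)) (Function('o')(X, a) = Add(Mul(-5, X), Pow(a, 2)) = Add(Pow(a, 2), Mul(-5, X)))
Mul(Mul(Add(-5, 36), Pow(Add(26, Add(22, Mul(-1, 15))), -1)), Add(Function('o')(1, -1), 4)) = Mul(Mul(Add(-5, 36), Pow(Add(26, Add(22, Mul(-1, 15))), -1)), Add(Add(Pow(-1, 2), Mul(-5, 1)), 4)) = Mul(Mul(31, Pow(Add(26, Add(22, -15)), -1)), Add(Add(1, -5), 4)) = Mul(Mul(31, Pow(Add(26, 7), -1)), Add(-4, 4)) = Mul(Mul(31, Pow(33, -1)), 0) = Mul(Mul(31, Rational(1, 33)), 0) = Mul(Rational(31, 33), 0) = 0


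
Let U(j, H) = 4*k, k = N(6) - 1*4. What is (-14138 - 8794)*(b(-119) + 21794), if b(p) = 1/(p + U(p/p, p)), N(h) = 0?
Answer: -7496697572/15 ≈ -4.9978e+8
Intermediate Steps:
k = -4 (k = 0 - 1*4 = 0 - 4 = -4)
U(j, H) = -16 (U(j, H) = 4*(-4) = -16)
b(p) = 1/(-16 + p) (b(p) = 1/(p - 16) = 1/(-16 + p))
(-14138 - 8794)*(b(-119) + 21794) = (-14138 - 8794)*(1/(-16 - 119) + 21794) = -22932*(1/(-135) + 21794) = -22932*(-1/135 + 21794) = -22932*2942189/135 = -7496697572/15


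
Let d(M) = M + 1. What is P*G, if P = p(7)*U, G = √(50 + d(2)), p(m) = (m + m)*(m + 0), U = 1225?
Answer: 120050*√53 ≈ 8.7398e+5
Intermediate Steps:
d(M) = 1 + M
p(m) = 2*m² (p(m) = (2*m)*m = 2*m²)
G = √53 (G = √(50 + (1 + 2)) = √(50 + 3) = √53 ≈ 7.2801)
P = 120050 (P = (2*7²)*1225 = (2*49)*1225 = 98*1225 = 120050)
P*G = 120050*√53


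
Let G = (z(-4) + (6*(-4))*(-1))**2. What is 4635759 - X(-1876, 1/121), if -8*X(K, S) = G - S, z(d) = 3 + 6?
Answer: 560943310/121 ≈ 4.6359e+6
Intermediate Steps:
z(d) = 9
G = 1089 (G = (9 + (6*(-4))*(-1))**2 = (9 - 24*(-1))**2 = (9 + 24)**2 = 33**2 = 1089)
X(K, S) = -1089/8 + S/8 (X(K, S) = -(1089 - S)/8 = -1089/8 + S/8)
4635759 - X(-1876, 1/121) = 4635759 - (-1089/8 + (1/8)/121) = 4635759 - (-1089/8 + (1/8)*(1/121)) = 4635759 - (-1089/8 + 1/968) = 4635759 - 1*(-16471/121) = 4635759 + 16471/121 = 560943310/121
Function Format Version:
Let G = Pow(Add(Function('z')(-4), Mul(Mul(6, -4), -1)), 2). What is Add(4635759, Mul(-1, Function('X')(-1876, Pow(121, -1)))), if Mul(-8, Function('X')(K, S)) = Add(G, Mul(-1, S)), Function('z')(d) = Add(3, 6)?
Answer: Rational(560943310, 121) ≈ 4.6359e+6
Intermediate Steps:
Function('z')(d) = 9
G = 1089 (G = Pow(Add(9, Mul(Mul(6, -4), -1)), 2) = Pow(Add(9, Mul(-24, -1)), 2) = Pow(Add(9, 24), 2) = Pow(33, 2) = 1089)
Function('X')(K, S) = Add(Rational(-1089, 8), Mul(Rational(1, 8), S)) (Function('X')(K, S) = Mul(Rational(-1, 8), Add(1089, Mul(-1, S))) = Add(Rational(-1089, 8), Mul(Rational(1, 8), S)))
Add(4635759, Mul(-1, Function('X')(-1876, Pow(121, -1)))) = Add(4635759, Mul(-1, Add(Rational(-1089, 8), Mul(Rational(1, 8), Pow(121, -1))))) = Add(4635759, Mul(-1, Add(Rational(-1089, 8), Mul(Rational(1, 8), Rational(1, 121))))) = Add(4635759, Mul(-1, Add(Rational(-1089, 8), Rational(1, 968)))) = Add(4635759, Mul(-1, Rational(-16471, 121))) = Add(4635759, Rational(16471, 121)) = Rational(560943310, 121)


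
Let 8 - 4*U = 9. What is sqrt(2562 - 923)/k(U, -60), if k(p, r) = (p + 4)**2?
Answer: 16*sqrt(1639)/225 ≈ 2.8789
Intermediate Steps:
U = -1/4 (U = 2 - 1/4*9 = 2 - 9/4 = -1/4 ≈ -0.25000)
k(p, r) = (4 + p)**2
sqrt(2562 - 923)/k(U, -60) = sqrt(2562 - 923)/((4 - 1/4)**2) = sqrt(1639)/((15/4)**2) = sqrt(1639)/(225/16) = sqrt(1639)*(16/225) = 16*sqrt(1639)/225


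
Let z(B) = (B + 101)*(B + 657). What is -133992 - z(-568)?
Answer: -92429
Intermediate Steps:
z(B) = (101 + B)*(657 + B)
-133992 - z(-568) = -133992 - (66357 + (-568)² + 758*(-568)) = -133992 - (66357 + 322624 - 430544) = -133992 - 1*(-41563) = -133992 + 41563 = -92429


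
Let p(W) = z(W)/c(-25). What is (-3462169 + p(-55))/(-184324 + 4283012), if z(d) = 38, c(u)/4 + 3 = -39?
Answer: -290822215/344289792 ≈ -0.84470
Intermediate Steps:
c(u) = -168 (c(u) = -12 + 4*(-39) = -12 - 156 = -168)
p(W) = -19/84 (p(W) = 38/(-168) = 38*(-1/168) = -19/84)
(-3462169 + p(-55))/(-184324 + 4283012) = (-3462169 - 19/84)/(-184324 + 4283012) = -290822215/84/4098688 = -290822215/84*1/4098688 = -290822215/344289792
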